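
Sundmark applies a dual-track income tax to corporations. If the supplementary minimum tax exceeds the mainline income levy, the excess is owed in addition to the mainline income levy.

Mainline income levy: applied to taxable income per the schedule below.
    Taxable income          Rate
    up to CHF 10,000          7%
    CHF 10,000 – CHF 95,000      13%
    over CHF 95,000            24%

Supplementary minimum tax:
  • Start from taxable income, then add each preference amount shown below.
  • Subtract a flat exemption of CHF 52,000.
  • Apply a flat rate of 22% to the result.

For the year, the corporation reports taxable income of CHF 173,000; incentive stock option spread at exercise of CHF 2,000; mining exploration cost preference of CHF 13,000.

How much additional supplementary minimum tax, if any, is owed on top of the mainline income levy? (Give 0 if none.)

CHF 0

Mainline income levy:
  CHF 10,000 × 7% = CHF 700
  CHF 85,000 × 13% = CHF 11,050
  CHF 78,000 × 24% = CHF 18,720
  → CHF 30,470

Supplementary minimum tax:
  Adjusted income: CHF 173,000 + CHF 2,000 + CHF 13,000 = CHF 188,000
  Less exemption CHF 52,000 → base CHF 136,000
  CHF 136,000 × 22% = CHF 29,920

CHF 29,920 ≤ CHF 30,470, so no add-on is due.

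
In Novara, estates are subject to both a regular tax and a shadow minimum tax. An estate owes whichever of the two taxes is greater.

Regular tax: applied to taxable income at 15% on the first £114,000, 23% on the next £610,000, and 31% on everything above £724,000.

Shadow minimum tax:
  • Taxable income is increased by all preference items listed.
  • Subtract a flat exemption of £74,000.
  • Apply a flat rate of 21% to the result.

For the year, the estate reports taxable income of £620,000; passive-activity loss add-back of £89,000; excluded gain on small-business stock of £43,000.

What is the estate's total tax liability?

£142,380

Regular tax:
  £114,000 × 15% = £17,100
  £506,000 × 23% = £116,380
  → £133,480

Shadow minimum tax:
  Adjusted income: £620,000 + £89,000 + £43,000 = £752,000
  Less exemption £74,000 → base £678,000
  £678,000 × 21% = £142,380

£142,380 > £133,480, so the shadow minimum tax is the binding amount.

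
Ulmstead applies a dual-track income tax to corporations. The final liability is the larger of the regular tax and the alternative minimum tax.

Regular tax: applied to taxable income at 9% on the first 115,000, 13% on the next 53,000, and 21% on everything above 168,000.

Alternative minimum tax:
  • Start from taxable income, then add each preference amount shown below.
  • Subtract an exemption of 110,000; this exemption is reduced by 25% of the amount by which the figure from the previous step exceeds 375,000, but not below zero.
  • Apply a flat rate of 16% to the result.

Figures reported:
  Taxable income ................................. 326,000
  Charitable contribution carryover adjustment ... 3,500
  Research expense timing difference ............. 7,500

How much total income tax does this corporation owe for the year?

50,420

Regular tax:
  115,000 × 9% = 10,350
  53,000 × 13% = 6,890
  158,000 × 21% = 33,180
  → 50,420

Alternative minimum tax:
  Adjusted income: 326,000 + 3,500 + 7,500 = 337,000
  Exemption: 337,000 ≤ 375,000, so full 110,000 applies
  Base: 337,000 − 110,000 = 227,000
  227,000 × 16% = 36,320

50,420 > 36,320, so the regular tax governs.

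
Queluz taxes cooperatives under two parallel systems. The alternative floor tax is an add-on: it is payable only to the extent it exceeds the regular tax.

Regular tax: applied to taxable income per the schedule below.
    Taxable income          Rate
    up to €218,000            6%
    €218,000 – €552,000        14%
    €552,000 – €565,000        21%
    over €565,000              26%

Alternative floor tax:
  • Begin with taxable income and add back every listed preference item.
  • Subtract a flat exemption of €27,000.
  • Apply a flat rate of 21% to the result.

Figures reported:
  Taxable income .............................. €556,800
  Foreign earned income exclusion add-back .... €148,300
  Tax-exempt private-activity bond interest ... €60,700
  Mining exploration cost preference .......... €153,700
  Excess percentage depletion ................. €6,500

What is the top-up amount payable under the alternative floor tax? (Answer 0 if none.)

Regular tax:
  €218,000 × 6% = €13,080
  €334,000 × 14% = €46,760
  €4,800 × 21% = €1,008
  → €60,848

Alternative floor tax:
  Adjusted income: €556,800 + €148,300 + €60,700 + €153,700 + €6,500 = €926,000
  Less exemption €27,000 → base €899,000
  €899,000 × 21% = €188,790

Excess of alternative floor tax over regular tax: €188,790 − €60,848 = €127,942.

€127,942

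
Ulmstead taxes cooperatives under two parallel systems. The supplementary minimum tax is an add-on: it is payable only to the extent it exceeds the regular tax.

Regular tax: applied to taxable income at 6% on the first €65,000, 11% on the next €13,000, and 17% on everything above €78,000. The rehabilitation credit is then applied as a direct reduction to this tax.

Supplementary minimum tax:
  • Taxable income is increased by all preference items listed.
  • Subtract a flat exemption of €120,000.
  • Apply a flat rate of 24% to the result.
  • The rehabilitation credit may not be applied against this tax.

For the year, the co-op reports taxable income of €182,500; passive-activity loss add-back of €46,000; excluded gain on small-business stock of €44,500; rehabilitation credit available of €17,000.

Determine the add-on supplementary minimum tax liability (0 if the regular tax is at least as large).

€30,625

Supplementary minimum tax:
  Adjusted income: €182,500 + €46,000 + €44,500 = €273,000
  Less exemption €120,000 → base €153,000
  €153,000 × 24% = €36,720

Regular tax:
  €65,000 × 6% = €3,900
  €13,000 × 11% = €1,430
  €104,500 × 17% = €17,765
  → €23,095
  Less rehabilitation credit €17,000 → €6,095

Excess of supplementary minimum tax over regular tax: €36,720 − €6,095 = €30,625.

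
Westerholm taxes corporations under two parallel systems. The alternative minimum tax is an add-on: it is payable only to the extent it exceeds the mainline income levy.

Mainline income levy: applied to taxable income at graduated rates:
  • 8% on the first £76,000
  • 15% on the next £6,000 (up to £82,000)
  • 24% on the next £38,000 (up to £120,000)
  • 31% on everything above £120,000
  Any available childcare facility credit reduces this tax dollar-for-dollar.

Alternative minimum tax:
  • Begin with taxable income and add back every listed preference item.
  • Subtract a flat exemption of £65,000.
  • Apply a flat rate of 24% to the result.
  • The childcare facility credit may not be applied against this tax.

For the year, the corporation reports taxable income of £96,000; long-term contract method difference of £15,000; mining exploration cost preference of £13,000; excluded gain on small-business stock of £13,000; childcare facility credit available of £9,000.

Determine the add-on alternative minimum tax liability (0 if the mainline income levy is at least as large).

Mainline income levy:
  £76,000 × 8% = £6,080
  £6,000 × 15% = £900
  £14,000 × 24% = £3,360
  → £10,340
  Less childcare facility credit £9,000 → £1,340

Alternative minimum tax:
  Adjusted income: £96,000 + £15,000 + £13,000 + £13,000 = £137,000
  Less exemption £65,000 → base £72,000
  £72,000 × 24% = £17,280

Excess of alternative minimum tax over mainline income levy: £17,280 − £1,340 = £15,940.

£15,940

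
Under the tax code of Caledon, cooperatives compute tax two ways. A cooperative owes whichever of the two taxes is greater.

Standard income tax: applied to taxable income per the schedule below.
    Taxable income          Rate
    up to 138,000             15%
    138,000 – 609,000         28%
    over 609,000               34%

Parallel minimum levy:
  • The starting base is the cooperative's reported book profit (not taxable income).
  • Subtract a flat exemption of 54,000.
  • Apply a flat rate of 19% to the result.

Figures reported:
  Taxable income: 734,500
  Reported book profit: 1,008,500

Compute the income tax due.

Standard income tax:
  138,000 × 15% = 20,700
  471,000 × 28% = 131,880
  125,500 × 34% = 42,670
  → 195,250

Parallel minimum levy:
  Base (reported book profit): 1,008,500
  Less exemption 54,000 → base 954,500
  954,500 × 19% = 181,355

195,250 > 181,355, so the standard income tax governs.

195,250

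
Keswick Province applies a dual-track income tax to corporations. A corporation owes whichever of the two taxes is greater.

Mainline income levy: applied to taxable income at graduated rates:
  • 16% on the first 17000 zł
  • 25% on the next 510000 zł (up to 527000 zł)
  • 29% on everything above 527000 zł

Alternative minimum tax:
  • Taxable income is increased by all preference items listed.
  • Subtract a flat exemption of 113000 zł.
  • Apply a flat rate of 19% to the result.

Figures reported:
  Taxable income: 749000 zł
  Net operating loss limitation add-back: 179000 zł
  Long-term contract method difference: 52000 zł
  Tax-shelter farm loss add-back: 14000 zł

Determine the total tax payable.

Alternative minimum tax:
  Adjusted income: 749000 zł + 179000 zł + 52000 zł + 14000 zł = 994000 zł
  Less exemption 113000 zł → base 881000 zł
  881000 zł × 19% = 167390 zł

Mainline income levy:
  17000 zł × 16% = 2720 zł
  510000 zł × 25% = 127500 zł
  222000 zł × 29% = 64380 zł
  → 194600 zł

194600 zł > 167390 zł, so the mainline income levy governs.

194600 zł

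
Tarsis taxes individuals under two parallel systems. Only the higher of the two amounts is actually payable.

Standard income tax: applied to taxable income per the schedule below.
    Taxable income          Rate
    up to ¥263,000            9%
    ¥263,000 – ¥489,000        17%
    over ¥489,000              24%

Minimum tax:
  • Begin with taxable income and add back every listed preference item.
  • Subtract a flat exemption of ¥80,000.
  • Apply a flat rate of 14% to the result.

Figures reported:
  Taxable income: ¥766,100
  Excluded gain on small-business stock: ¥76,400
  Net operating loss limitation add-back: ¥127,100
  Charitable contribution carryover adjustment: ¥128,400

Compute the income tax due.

¥142,520

Standard income tax:
  ¥263,000 × 9% = ¥23,670
  ¥226,000 × 17% = ¥38,420
  ¥277,100 × 24% = ¥66,504
  → ¥128,594

Minimum tax:
  Adjusted income: ¥766,100 + ¥76,400 + ¥127,100 + ¥128,400 = ¥1,098,000
  Less exemption ¥80,000 → base ¥1,018,000
  ¥1,018,000 × 14% = ¥142,520

¥142,520 > ¥128,594, so the minimum tax is the binding amount.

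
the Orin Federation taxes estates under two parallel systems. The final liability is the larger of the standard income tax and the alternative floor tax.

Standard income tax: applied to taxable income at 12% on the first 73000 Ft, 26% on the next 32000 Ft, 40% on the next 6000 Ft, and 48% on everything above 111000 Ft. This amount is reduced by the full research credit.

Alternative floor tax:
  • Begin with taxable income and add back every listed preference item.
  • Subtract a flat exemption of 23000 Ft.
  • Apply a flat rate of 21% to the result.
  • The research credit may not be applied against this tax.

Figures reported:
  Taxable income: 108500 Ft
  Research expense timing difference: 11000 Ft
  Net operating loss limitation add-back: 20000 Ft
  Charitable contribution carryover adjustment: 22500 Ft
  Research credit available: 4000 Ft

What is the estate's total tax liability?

Alternative floor tax:
  Adjusted income: 108500 Ft + 11000 Ft + 20000 Ft + 22500 Ft = 162000 Ft
  Less exemption 23000 Ft → base 139000 Ft
  139000 Ft × 21% = 29190 Ft

Standard income tax:
  73000 Ft × 12% = 8760 Ft
  32000 Ft × 26% = 8320 Ft
  3500 Ft × 40% = 1400 Ft
  → 18480 Ft
  Less research credit 4000 Ft → 14480 Ft

29190 Ft > 14480 Ft, so the alternative floor tax is the binding amount.

29190 Ft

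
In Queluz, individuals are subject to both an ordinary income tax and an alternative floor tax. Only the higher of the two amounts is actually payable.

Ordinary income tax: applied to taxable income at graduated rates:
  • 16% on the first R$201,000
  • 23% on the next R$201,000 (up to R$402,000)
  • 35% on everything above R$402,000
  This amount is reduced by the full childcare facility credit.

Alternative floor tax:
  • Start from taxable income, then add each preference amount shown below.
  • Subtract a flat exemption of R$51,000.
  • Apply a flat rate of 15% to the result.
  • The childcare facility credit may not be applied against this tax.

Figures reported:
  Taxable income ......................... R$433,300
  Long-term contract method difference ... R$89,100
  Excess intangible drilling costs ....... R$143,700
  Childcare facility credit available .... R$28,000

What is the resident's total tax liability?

Ordinary income tax:
  R$201,000 × 16% = R$32,160
  R$201,000 × 23% = R$46,230
  R$31,300 × 35% = R$10,955
  → R$89,345
  Less childcare facility credit R$28,000 → R$61,345

Alternative floor tax:
  Adjusted income: R$433,300 + R$89,100 + R$143,700 = R$666,100
  Less exemption R$51,000 → base R$615,100
  R$615,100 × 15% = R$92,265

R$92,265 > R$61,345, so the alternative floor tax is the binding amount.

R$92,265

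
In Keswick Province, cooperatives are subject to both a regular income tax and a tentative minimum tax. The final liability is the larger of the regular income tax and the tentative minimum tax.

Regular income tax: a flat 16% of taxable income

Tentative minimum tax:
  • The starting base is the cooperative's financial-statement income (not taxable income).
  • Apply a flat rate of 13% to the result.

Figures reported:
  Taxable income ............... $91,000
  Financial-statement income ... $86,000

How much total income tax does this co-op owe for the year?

$14,560

Regular income tax:
  $91,000 × 16% = $14,560

Tentative minimum tax:
  Base (financial-statement income): $86,000
  $86,000 × 13% = $11,180

$14,560 > $11,180, so the regular income tax governs.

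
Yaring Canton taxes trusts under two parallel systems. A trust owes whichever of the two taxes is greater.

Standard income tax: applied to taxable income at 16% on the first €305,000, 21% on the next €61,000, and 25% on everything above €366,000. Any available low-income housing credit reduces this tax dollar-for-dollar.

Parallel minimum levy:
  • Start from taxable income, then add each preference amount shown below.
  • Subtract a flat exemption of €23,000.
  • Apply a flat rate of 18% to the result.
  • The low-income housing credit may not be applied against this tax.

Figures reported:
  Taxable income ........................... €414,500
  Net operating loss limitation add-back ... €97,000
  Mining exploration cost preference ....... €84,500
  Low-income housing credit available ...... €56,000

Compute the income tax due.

€103,140

Standard income tax:
  €305,000 × 16% = €48,800
  €61,000 × 21% = €12,810
  €48,500 × 25% = €12,125
  → €73,735
  Less low-income housing credit €56,000 → €17,735

Parallel minimum levy:
  Adjusted income: €414,500 + €97,000 + €84,500 = €596,000
  Less exemption €23,000 → base €573,000
  €573,000 × 18% = €103,140

€103,140 > €17,735, so the parallel minimum levy is the binding amount.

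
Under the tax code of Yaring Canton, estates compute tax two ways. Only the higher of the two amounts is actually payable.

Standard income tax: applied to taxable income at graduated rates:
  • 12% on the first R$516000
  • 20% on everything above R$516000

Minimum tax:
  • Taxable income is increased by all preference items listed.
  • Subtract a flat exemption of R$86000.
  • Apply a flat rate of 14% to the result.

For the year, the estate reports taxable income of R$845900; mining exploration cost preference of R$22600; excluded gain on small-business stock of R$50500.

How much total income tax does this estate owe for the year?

Minimum tax:
  Adjusted income: R$845900 + R$22600 + R$50500 = R$919000
  Less exemption R$86000 → base R$833000
  R$833000 × 14% = R$116620

Standard income tax:
  R$516000 × 12% = R$61920
  R$329900 × 20% = R$65980
  → R$127900

R$127900 > R$116620, so the standard income tax governs.

R$127900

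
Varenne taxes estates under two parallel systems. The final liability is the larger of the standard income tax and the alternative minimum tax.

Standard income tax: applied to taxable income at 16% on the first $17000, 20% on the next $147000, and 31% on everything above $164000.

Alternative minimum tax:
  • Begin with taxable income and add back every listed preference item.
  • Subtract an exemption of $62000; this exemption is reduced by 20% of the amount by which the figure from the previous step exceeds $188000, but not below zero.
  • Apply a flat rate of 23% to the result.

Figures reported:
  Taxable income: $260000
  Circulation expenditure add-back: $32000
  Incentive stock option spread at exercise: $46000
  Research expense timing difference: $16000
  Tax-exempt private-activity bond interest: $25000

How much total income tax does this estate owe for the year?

$81696

Standard income tax:
  $17000 × 16% = $2720
  $147000 × 20% = $29400
  $96000 × 31% = $29760
  → $61880

Alternative minimum tax:
  Adjusted income: $260000 + $32000 + $46000 + $16000 + $25000 = $379000
  Exemption: $62000 − 20% × ($379000 − $188000) = $62000 − $38200 = $23800
  Base: $379000 − $23800 = $355200
  $355200 × 23% = $81696

$81696 > $61880, so the alternative minimum tax is the binding amount.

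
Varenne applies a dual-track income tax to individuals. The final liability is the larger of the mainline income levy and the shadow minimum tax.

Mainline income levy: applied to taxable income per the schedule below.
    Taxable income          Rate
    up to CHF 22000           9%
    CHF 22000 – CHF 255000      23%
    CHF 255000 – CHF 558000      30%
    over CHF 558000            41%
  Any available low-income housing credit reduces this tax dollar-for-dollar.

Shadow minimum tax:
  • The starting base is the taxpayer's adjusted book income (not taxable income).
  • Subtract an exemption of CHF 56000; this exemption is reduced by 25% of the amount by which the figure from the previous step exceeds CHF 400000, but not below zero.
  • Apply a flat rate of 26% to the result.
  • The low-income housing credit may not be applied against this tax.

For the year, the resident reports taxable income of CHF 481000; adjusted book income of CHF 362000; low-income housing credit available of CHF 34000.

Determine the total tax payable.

Shadow minimum tax:
  Base (adjusted book income): CHF 362000
  Exemption: CHF 362000 ≤ CHF 400000, so full CHF 56000 applies
  Base: CHF 362000 − CHF 56000 = CHF 306000
  CHF 306000 × 26% = CHF 79560

Mainline income levy:
  CHF 22000 × 9% = CHF 1980
  CHF 233000 × 23% = CHF 53590
  CHF 226000 × 30% = CHF 67800
  → CHF 123370
  Less low-income housing credit CHF 34000 → CHF 89370

CHF 89370 > CHF 79560, so the mainline income levy governs.

CHF 89370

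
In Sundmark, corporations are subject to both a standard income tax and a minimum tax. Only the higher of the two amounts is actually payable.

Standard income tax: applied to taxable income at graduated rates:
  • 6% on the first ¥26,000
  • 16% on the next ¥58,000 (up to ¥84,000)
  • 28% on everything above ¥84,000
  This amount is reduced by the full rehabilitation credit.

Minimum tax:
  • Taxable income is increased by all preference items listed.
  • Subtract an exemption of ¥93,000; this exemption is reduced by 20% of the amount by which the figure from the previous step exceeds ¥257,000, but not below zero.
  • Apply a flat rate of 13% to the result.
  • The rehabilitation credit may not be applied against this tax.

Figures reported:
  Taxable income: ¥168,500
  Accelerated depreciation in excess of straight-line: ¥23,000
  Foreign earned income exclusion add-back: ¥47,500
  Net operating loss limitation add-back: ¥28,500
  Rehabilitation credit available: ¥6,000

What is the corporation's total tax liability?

Minimum tax:
  Adjusted income: ¥168,500 + ¥23,000 + ¥47,500 + ¥28,500 = ¥267,500
  Exemption: ¥93,000 − 20% × (¥267,500 − ¥257,000) = ¥93,000 − ¥2,100 = ¥90,900
  Base: ¥267,500 − ¥90,900 = ¥176,600
  ¥176,600 × 13% = ¥22,958

Standard income tax:
  ¥26,000 × 6% = ¥1,560
  ¥58,000 × 16% = ¥9,280
  ¥84,500 × 28% = ¥23,660
  → ¥34,500
  Less rehabilitation credit ¥6,000 → ¥28,500

¥28,500 > ¥22,958, so the standard income tax governs.

¥28,500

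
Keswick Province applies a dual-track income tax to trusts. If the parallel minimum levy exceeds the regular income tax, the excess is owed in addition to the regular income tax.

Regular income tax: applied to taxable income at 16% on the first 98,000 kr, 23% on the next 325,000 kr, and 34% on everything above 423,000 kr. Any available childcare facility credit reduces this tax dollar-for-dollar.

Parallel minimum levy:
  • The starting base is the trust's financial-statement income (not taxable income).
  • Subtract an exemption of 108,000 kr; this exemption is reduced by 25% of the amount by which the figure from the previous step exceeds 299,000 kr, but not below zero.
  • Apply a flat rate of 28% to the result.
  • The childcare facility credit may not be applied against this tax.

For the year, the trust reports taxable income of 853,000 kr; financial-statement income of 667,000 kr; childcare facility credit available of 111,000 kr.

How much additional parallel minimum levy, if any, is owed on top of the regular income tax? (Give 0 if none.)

56,650 kr

Parallel minimum levy:
  Base (financial-statement income): 667,000 kr
  Exemption: 108,000 kr − 25% × (667,000 kr − 299,000 kr) = 108,000 kr − 92,000 kr = 16,000 kr
  Base: 667,000 kr − 16,000 kr = 651,000 kr
  651,000 kr × 28% = 182,280 kr

Regular income tax:
  98,000 kr × 16% = 15,680 kr
  325,000 kr × 23% = 74,750 kr
  430,000 kr × 34% = 146,200 kr
  → 236,630 kr
  Less childcare facility credit 111,000 kr → 125,630 kr

Excess of parallel minimum levy over regular income tax: 182,280 kr − 125,630 kr = 56,650 kr.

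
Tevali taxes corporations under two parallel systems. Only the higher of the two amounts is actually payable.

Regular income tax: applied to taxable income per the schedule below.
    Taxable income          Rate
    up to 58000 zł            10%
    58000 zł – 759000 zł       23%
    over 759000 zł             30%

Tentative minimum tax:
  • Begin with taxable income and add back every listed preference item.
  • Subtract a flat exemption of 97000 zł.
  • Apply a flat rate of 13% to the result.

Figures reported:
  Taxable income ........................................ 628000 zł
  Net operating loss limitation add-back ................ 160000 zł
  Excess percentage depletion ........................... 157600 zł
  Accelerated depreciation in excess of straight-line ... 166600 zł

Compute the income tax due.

136900 zł

Tentative minimum tax:
  Adjusted income: 628000 zł + 160000 zł + 157600 zł + 166600 zł = 1112200 zł
  Less exemption 97000 zł → base 1015200 zł
  1015200 zł × 13% = 131976 zł

Regular income tax:
  58000 zł × 10% = 5800 zł
  570000 zł × 23% = 131100 zł
  → 136900 zł

136900 zł > 131976 zł, so the regular income tax governs.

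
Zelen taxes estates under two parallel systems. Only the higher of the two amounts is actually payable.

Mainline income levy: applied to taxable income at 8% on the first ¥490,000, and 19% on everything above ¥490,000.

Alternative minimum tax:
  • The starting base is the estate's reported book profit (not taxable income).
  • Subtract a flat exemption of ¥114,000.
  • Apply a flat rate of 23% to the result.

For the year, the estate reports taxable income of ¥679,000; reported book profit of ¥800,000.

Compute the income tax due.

¥157,780

Mainline income levy:
  ¥490,000 × 8% = ¥39,200
  ¥189,000 × 19% = ¥35,910
  → ¥75,110

Alternative minimum tax:
  Base (reported book profit): ¥800,000
  Less exemption ¥114,000 → base ¥686,000
  ¥686,000 × 23% = ¥157,780

¥157,780 > ¥75,110, so the alternative minimum tax is the binding amount.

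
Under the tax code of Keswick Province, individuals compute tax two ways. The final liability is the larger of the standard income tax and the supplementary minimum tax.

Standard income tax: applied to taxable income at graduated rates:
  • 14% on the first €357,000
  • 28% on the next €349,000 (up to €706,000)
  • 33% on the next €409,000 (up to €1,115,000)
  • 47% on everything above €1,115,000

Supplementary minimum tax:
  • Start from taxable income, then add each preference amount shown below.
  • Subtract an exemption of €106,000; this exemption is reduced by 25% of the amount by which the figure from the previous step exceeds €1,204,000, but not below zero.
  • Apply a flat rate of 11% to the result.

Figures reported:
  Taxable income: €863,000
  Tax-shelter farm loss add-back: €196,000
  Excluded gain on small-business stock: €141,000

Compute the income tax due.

Supplementary minimum tax:
  Adjusted income: €863,000 + €196,000 + €141,000 = €1,200,000
  Exemption: €1,200,000 ≤ €1,204,000, so full €106,000 applies
  Base: €1,200,000 − €106,000 = €1,094,000
  €1,094,000 × 11% = €120,340

Standard income tax:
  €357,000 × 14% = €49,980
  €349,000 × 28% = €97,720
  €157,000 × 33% = €51,810
  → €199,510

€199,510 > €120,340, so the standard income tax governs.

€199,510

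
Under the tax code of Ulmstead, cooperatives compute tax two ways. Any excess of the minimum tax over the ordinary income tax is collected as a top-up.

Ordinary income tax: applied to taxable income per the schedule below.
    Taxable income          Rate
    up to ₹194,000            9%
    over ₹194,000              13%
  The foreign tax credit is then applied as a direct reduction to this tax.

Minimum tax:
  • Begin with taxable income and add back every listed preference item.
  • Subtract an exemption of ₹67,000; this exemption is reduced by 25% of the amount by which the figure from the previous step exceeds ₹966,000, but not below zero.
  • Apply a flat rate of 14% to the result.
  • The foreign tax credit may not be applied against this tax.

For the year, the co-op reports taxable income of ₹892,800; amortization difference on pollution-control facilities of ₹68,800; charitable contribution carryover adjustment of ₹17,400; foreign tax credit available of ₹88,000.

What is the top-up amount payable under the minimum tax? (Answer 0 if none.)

₹107,831

Ordinary income tax:
  ₹194,000 × 9% = ₹17,460
  ₹698,800 × 13% = ₹90,844
  → ₹108,304
  Less foreign tax credit ₹88,000 → ₹20,304

Minimum tax:
  Adjusted income: ₹892,800 + ₹68,800 + ₹17,400 = ₹979,000
  Exemption: ₹67,000 − 25% × (₹979,000 − ₹966,000) = ₹67,000 − ₹3,250 = ₹63,750
  Base: ₹979,000 − ₹63,750 = ₹915,250
  ₹915,250 × 14% = ₹128,135

Excess of minimum tax over ordinary income tax: ₹128,135 − ₹20,304 = ₹107,831.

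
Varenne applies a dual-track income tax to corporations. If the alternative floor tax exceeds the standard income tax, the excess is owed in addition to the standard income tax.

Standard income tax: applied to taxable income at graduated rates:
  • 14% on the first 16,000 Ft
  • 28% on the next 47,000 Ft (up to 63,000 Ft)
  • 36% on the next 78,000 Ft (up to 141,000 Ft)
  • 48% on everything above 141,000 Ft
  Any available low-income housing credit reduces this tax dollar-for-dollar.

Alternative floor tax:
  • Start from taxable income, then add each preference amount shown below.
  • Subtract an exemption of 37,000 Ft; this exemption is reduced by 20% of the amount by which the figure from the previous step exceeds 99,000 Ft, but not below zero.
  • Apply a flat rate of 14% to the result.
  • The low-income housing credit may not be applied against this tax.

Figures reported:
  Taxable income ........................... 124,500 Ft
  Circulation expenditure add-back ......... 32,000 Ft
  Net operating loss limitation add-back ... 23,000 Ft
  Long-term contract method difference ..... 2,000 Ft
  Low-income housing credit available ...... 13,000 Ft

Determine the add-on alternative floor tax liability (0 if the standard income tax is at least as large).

Alternative floor tax:
  Adjusted income: 124,500 Ft + 32,000 Ft + 23,000 Ft + 2,000 Ft = 181,500 Ft
  Exemption: 37,000 Ft − 20% × (181,500 Ft − 99,000 Ft) = 37,000 Ft − 16,500 Ft = 20,500 Ft
  Base: 181,500 Ft − 20,500 Ft = 161,000 Ft
  161,000 Ft × 14% = 22,540 Ft

Standard income tax:
  16,000 Ft × 14% = 2,240 Ft
  47,000 Ft × 28% = 13,160 Ft
  61,500 Ft × 36% = 22,140 Ft
  → 37,540 Ft
  Less low-income housing credit 13,000 Ft → 24,540 Ft

22,540 Ft ≤ 24,540 Ft, so no add-on is due.

0 Ft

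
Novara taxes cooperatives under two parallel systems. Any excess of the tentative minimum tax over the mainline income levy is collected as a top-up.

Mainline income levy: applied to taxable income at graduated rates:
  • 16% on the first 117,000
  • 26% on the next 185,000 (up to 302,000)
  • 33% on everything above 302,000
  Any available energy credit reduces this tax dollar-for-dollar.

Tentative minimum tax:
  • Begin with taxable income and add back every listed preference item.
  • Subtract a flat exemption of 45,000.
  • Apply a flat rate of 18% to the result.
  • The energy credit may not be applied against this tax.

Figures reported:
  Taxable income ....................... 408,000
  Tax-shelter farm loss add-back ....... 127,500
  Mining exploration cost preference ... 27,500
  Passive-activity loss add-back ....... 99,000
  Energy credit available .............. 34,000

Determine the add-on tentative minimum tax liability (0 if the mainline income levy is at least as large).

43,260

Mainline income levy:
  117,000 × 16% = 18,720
  185,000 × 26% = 48,100
  106,000 × 33% = 34,980
  → 101,800
  Less energy credit 34,000 → 67,800

Tentative minimum tax:
  Adjusted income: 408,000 + 127,500 + 27,500 + 99,000 = 662,000
  Less exemption 45,000 → base 617,000
  617,000 × 18% = 111,060

Excess of tentative minimum tax over mainline income levy: 111,060 − 67,800 = 43,260.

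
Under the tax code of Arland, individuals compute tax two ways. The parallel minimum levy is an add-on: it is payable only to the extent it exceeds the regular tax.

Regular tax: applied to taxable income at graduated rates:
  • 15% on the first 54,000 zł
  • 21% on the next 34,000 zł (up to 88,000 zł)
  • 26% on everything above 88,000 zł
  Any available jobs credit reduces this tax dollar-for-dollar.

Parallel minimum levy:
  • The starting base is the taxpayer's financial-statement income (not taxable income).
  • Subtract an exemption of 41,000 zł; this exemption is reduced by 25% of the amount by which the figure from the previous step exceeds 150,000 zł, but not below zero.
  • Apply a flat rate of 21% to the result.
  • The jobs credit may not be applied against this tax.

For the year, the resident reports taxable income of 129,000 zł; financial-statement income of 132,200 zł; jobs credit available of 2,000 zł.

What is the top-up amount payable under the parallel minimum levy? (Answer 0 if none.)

0 zł

Parallel minimum levy:
  Base (financial-statement income): 132,200 zł
  Exemption: 132,200 zł ≤ 150,000 zł, so full 41,000 zł applies
  Base: 132,200 zł − 41,000 zł = 91,200 zł
  91,200 zł × 21% = 19,152 zł

Regular tax:
  54,000 zł × 15% = 8,100 zł
  34,000 zł × 21% = 7,140 zł
  41,000 zł × 26% = 10,660 zł
  → 25,900 zł
  Less jobs credit 2,000 zł → 23,900 zł

19,152 zł ≤ 23,900 zł, so no add-on is due.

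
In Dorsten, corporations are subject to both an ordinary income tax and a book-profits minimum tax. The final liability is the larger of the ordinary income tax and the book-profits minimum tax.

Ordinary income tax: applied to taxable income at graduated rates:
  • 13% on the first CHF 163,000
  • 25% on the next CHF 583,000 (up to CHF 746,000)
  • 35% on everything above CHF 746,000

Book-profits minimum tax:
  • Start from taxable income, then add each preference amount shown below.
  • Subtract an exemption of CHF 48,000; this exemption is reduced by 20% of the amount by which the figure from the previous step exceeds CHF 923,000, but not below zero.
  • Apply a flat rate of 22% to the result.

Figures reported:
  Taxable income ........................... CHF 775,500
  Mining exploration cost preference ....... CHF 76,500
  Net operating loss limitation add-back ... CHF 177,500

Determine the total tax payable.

CHF 220,616

Ordinary income tax:
  CHF 163,000 × 13% = CHF 21,190
  CHF 583,000 × 25% = CHF 145,750
  CHF 29,500 × 35% = CHF 10,325
  → CHF 177,265

Book-profits minimum tax:
  Adjusted income: CHF 775,500 + CHF 76,500 + CHF 177,500 = CHF 1,029,500
  Exemption: CHF 48,000 − 20% × (CHF 1,029,500 − CHF 923,000) = CHF 48,000 − CHF 21,300 = CHF 26,700
  Base: CHF 1,029,500 − CHF 26,700 = CHF 1,002,800
  CHF 1,002,800 × 22% = CHF 220,616

CHF 220,616 > CHF 177,265, so the book-profits minimum tax is the binding amount.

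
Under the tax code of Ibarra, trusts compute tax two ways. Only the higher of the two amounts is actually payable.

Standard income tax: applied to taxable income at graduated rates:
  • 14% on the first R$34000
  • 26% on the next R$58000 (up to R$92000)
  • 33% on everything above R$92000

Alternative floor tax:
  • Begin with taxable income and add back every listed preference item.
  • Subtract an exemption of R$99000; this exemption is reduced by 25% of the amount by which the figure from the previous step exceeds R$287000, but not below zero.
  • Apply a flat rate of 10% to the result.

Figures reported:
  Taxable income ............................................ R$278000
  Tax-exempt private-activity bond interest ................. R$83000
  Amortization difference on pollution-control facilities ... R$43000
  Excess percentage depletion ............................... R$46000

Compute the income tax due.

R$81220

Alternative floor tax:
  Adjusted income: R$278000 + R$83000 + R$43000 + R$46000 = R$450000
  Exemption: R$99000 − 25% × (R$450000 − R$287000) = R$99000 − R$40750 = R$58250
  Base: R$450000 − R$58250 = R$391750
  R$391750 × 10% = R$39175

Standard income tax:
  R$34000 × 14% = R$4760
  R$58000 × 26% = R$15080
  R$186000 × 33% = R$61380
  → R$81220

R$81220 > R$39175, so the standard income tax governs.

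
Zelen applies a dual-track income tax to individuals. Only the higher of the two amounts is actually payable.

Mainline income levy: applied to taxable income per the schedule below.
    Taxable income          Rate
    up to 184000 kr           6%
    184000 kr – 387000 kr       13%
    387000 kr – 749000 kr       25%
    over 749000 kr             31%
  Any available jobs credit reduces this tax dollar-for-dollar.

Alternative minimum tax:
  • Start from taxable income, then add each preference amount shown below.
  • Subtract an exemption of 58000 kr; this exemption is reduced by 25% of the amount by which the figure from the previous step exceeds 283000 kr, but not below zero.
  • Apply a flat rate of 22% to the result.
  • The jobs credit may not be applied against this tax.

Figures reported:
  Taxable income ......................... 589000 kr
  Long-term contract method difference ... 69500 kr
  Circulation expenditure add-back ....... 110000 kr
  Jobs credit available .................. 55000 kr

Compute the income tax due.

169070 kr

Alternative minimum tax:
  Adjusted income: 589000 kr + 69500 kr + 110000 kr = 768500 kr
  Exemption: 25% × (768500 kr − 283000 kr) = 121375 kr ≥ 58000 kr, so the exemption is fully phased out
  Base: 768500 kr − 0 kr = 768500 kr
  768500 kr × 22% = 169070 kr

Mainline income levy:
  184000 kr × 6% = 11040 kr
  203000 kr × 13% = 26390 kr
  202000 kr × 25% = 50500 kr
  → 87930 kr
  Less jobs credit 55000 kr → 32930 kr

169070 kr > 32930 kr, so the alternative minimum tax is the binding amount.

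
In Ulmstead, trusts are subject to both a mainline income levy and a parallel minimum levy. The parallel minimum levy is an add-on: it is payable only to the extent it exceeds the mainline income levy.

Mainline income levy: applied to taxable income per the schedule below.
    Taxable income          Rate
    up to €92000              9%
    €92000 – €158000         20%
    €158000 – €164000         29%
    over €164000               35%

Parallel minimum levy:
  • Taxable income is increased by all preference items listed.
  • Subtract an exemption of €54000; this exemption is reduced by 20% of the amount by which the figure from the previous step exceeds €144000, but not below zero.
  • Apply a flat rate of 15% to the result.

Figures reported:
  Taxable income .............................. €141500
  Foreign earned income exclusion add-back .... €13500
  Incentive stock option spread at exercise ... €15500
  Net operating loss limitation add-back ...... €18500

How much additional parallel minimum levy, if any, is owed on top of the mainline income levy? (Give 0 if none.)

Parallel minimum levy:
  Adjusted income: €141500 + €13500 + €15500 + €18500 = €189000
  Exemption: €54000 − 20% × (€189000 − €144000) = €54000 − €9000 = €45000
  Base: €189000 − €45000 = €144000
  €144000 × 15% = €21600

Mainline income levy:
  €92000 × 9% = €8280
  €49500 × 20% = €9900
  → €18180

Excess of parallel minimum levy over mainline income levy: €21600 − €18180 = €3420.

€3420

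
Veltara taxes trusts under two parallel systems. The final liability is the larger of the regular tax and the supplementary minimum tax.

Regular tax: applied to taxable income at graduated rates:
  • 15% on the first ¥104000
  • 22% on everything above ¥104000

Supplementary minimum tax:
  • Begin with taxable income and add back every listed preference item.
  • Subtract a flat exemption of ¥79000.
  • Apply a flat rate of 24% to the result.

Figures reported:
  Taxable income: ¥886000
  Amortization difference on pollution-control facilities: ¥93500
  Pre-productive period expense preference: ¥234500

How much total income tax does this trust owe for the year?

¥272400

Supplementary minimum tax:
  Adjusted income: ¥886000 + ¥93500 + ¥234500 = ¥1214000
  Less exemption ¥79000 → base ¥1135000
  ¥1135000 × 24% = ¥272400

Regular tax:
  ¥104000 × 15% = ¥15600
  ¥782000 × 22% = ¥172040
  → ¥187640

¥272400 > ¥187640, so the supplementary minimum tax is the binding amount.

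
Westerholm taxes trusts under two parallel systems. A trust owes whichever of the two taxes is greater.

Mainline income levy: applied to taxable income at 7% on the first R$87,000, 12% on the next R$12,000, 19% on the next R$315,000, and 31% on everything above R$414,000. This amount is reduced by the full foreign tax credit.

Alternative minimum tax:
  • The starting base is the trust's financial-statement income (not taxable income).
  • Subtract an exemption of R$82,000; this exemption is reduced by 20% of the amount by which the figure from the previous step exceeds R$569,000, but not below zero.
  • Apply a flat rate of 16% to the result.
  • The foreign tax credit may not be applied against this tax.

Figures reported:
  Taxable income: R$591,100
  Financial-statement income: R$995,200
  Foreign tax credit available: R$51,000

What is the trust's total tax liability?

Mainline income levy:
  R$87,000 × 7% = R$6,090
  R$12,000 × 12% = R$1,440
  R$315,000 × 19% = R$59,850
  R$177,100 × 31% = R$54,901
  → R$122,281
  Less foreign tax credit R$51,000 → R$71,281

Alternative minimum tax:
  Base (financial-statement income): R$995,200
  Exemption: 20% × (R$995,200 − R$569,000) = R$85,240 ≥ R$82,000, so the exemption is fully phased out
  Base: R$995,200 − R$0 = R$995,200
  R$995,200 × 16% = R$159,232

R$159,232 > R$71,281, so the alternative minimum tax is the binding amount.

R$159,232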